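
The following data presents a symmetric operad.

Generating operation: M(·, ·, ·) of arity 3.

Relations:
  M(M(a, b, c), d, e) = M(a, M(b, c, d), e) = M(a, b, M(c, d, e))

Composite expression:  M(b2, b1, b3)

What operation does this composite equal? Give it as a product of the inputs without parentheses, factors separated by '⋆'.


b2 ⋆ b1 ⋆ b3


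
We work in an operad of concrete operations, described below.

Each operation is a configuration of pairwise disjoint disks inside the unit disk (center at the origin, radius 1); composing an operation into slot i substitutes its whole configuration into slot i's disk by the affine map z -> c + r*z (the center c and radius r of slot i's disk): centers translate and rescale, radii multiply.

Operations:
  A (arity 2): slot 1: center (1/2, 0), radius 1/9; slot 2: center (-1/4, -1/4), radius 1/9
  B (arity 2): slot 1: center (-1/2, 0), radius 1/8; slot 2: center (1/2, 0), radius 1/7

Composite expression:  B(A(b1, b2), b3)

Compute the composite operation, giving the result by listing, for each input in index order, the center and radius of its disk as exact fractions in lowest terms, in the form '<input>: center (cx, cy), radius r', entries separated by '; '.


b1: center (-7/16, 0), radius 1/72; b2: center (-17/32, -1/32), radius 1/72; b3: center (1/2, 0), radius 1/7

Nesting under B composes maps z -> c + r*z down each b-path.
for b1, the 2-step affine chain lands on center (-7/16, 0), radius 1/72
for b2, the 2-step affine chain lands on center (-17/32, -1/32), radius 1/72
for b3, the 1-step affine chain lands on center (1/2, 0), radius 1/7


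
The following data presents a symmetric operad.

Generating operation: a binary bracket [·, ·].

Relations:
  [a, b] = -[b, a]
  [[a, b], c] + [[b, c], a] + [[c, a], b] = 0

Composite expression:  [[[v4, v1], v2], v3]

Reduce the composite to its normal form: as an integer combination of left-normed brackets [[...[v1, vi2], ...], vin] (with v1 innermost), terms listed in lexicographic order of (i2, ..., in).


-[[[v1, v4], v2], v3]


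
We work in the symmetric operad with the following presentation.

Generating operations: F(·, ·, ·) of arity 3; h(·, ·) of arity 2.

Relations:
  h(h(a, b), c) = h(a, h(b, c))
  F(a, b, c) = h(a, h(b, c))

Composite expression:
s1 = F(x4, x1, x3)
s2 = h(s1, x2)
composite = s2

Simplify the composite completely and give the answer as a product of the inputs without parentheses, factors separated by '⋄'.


x4 ⋄ x1 ⋄ x3 ⋄ x2

Under associativity of h, the answer is the x's in reading order.
F(x4, x1, x3) reduces to x4 ⋄ x1 ⋄ x3
h(F(x4, x1, x3), x2) reduces to x4 ⋄ x1 ⋄ x3 ⋄ x2


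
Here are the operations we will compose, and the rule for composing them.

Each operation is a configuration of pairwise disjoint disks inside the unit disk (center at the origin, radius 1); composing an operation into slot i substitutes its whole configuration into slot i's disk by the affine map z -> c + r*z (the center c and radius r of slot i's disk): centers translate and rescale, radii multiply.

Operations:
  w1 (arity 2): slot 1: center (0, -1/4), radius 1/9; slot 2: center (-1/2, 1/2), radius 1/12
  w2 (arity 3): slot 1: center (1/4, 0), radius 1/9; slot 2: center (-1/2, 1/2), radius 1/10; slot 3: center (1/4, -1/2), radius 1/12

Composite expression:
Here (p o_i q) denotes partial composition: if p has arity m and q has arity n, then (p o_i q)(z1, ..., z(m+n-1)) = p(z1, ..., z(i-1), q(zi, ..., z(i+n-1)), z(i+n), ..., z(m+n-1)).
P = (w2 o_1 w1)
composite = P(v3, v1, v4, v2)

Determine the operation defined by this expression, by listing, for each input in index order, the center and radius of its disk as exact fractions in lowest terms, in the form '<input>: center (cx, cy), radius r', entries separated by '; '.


v1: center (7/36, 1/18), radius 1/108; v2: center (1/4, -1/2), radius 1/12; v3: center (1/4, -1/36), radius 1/81; v4: center (-1/2, 1/2), radius 1/10


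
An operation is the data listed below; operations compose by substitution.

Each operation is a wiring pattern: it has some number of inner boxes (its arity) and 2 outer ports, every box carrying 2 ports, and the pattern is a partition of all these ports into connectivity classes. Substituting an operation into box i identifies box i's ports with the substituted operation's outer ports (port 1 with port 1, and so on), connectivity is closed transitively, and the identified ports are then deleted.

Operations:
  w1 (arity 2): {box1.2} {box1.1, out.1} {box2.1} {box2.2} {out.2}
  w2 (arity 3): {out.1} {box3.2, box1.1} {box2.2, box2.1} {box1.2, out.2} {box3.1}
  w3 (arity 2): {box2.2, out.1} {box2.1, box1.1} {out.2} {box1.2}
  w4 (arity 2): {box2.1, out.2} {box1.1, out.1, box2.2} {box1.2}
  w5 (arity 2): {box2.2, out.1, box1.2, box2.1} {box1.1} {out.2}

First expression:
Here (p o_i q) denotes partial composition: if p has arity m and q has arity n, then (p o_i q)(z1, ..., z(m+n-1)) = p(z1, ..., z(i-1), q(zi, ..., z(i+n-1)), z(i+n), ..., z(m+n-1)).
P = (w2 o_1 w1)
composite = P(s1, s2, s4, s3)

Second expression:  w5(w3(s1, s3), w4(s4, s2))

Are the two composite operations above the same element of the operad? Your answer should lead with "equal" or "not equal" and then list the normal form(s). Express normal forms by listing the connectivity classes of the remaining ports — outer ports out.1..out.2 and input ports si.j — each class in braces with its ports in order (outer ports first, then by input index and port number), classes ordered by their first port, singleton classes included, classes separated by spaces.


not equal — first {out.1} {out.2} {s1.1, s3.2} {s1.2} {s2.1} {s2.2} {s3.1} {s4.1, s4.2}, second {out.1, s2.1, s2.2, s4.1} {out.2} {s1.1, s3.1} {s1.2} {s3.2} {s4.2}


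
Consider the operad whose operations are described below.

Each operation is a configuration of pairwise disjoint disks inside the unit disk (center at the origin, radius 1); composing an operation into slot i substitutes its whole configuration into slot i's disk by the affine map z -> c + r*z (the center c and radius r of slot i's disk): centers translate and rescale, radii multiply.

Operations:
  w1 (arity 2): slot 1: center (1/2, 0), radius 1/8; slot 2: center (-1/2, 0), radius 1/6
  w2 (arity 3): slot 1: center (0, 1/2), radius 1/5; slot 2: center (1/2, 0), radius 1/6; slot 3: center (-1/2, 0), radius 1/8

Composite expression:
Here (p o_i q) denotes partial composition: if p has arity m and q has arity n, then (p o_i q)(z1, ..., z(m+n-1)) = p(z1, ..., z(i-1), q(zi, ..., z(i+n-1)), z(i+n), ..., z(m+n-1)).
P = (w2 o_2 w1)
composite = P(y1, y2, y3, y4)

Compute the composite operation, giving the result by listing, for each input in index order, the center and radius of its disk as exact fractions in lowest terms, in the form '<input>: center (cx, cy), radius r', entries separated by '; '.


y1: center (0, 1/2), radius 1/5; y2: center (7/12, 0), radius 1/48; y3: center (5/12, 0), radius 1/36; y4: center (-1/2, 0), radius 1/8

Affine substitution under w2: radii multiply and y-centers shift.
input y1: composing its 1 substitution step yields center (0, 1/2), radius 1/5
input y2: composing its 2 substitution steps yields center (7/12, 0), radius 1/48
input y3: composing its 2 substitution steps yields center (5/12, 0), radius 1/36
input y4: composing its 1 substitution step yields center (-1/2, 0), radius 1/8


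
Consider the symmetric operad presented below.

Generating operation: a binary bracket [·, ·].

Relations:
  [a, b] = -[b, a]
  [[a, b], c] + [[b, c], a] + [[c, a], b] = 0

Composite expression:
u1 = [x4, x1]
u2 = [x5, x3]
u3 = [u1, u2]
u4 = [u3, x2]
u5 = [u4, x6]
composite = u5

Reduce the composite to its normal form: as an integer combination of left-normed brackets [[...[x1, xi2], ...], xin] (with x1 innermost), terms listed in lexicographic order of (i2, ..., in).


[[[[[x1, x4], x3], x5], x2], x6] - [[[[[x1, x4], x5], x3], x2], x6]


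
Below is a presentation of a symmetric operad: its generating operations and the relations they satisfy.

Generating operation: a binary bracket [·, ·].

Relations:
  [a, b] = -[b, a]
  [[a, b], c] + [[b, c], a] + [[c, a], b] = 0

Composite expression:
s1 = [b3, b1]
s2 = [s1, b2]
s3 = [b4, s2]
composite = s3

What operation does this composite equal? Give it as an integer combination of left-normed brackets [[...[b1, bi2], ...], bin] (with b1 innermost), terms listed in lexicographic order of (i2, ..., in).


[[[b1, b3], b2], b4]


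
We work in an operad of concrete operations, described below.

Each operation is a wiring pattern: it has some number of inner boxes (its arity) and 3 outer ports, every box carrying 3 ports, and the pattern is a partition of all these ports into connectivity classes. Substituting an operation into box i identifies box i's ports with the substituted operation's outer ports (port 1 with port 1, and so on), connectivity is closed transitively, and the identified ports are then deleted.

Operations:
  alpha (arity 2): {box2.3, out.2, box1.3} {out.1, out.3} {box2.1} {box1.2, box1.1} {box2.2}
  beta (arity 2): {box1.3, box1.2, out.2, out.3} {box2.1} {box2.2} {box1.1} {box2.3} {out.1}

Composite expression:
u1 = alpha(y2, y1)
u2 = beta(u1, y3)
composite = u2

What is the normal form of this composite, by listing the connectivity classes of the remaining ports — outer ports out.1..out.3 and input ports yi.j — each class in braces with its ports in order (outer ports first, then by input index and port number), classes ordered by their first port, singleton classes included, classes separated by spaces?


{out.1} {out.2, out.3, y1.3, y2.3} {y1.1} {y1.2} {y2.1, y2.2} {y3.1} {y3.2} {y3.3}

Substituting into beta glues patterns; closure does the rest.
composing alpha on (y2, y1), with out.j its own outer ports: {out.1, out.3} {out.2, y1.3, y2.3} {y1.1} {y1.2} {y2.1, y2.2}
composing beta on (y2, y1, y3), with out.j its own outer ports: {out.1} {out.2, out.3, y1.3, y2.3} {y1.1} {y1.2} {y2.1, y2.2} {y3.1} {y3.2} {y3.3}


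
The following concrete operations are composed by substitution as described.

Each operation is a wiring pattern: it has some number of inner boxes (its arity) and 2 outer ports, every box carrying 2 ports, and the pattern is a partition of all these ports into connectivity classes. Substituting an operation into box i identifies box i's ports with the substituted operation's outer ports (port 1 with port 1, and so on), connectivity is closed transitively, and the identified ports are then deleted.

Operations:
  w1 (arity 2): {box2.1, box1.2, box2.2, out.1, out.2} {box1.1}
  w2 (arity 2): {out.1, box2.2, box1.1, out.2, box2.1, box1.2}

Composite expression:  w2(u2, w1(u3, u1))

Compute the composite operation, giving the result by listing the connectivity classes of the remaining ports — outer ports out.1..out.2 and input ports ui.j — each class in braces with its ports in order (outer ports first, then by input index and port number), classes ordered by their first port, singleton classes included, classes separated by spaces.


Connectivity passes through glued w2-boundaries; trace each wire chain.
composing w1 on (u3, u1), with out.j its own outer ports: {out.1, out.2, u1.1, u1.2, u3.2} {u3.1}
composing w2 on (u2, u3, u1), with out.j its own outer ports: {out.1, out.2, u1.1, u1.2, u2.1, u2.2, u3.2} {u3.1}

{out.1, out.2, u1.1, u1.2, u2.1, u2.2, u3.2} {u3.1}


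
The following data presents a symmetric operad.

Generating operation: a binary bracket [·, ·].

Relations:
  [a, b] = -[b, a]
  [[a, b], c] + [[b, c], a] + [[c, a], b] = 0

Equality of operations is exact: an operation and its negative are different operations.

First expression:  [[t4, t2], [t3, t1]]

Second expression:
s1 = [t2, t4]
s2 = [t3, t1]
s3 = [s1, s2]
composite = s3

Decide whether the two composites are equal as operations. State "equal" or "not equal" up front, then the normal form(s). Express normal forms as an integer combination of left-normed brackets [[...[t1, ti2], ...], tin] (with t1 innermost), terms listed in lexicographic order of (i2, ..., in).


not equal; the first gives -[[[t1, t3], t2], t4] + [[[t1, t3], t4], t2] and the second [[[t1, t3], t2], t4] - [[[t1, t3], t4], t2]

In normal form, the first expression is -[[[t1, t3], t2], t4] + [[[t1, t3], t4], t2]
In normal form, the second expression is [[[t1, t3], t2], t4] - [[[t1, t3], t4], t2]
Distinct normal forms: not equal.


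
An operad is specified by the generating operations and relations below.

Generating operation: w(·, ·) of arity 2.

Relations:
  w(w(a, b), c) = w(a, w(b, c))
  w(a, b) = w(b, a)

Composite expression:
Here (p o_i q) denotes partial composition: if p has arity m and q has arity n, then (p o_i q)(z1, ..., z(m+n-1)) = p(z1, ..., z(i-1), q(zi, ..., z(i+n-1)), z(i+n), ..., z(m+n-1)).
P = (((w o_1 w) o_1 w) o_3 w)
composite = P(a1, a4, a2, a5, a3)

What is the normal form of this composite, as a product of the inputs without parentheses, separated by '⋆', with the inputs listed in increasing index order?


a1 ⋆ a2 ⋆ a3 ⋆ a4 ⋆ a5

Key point: w commutes, so take the a-inputs in any fixed order.
w(a1, a4) reduces to a1 ⋆ a4
w(a2, a5) reduces to a2 ⋆ a5
w(w(a1, a4), w(a2, a5)) reduces to a1 ⋆ a4 ⋆ a2 ⋆ a5
w(w(w(a1, a4), w(a2, a5)), a3) reduces to a1 ⋆ a4 ⋆ a2 ⋆ a5 ⋆ a3
reordering the factors by index: a1 ⋆ a2 ⋆ a3 ⋆ a4 ⋆ a5


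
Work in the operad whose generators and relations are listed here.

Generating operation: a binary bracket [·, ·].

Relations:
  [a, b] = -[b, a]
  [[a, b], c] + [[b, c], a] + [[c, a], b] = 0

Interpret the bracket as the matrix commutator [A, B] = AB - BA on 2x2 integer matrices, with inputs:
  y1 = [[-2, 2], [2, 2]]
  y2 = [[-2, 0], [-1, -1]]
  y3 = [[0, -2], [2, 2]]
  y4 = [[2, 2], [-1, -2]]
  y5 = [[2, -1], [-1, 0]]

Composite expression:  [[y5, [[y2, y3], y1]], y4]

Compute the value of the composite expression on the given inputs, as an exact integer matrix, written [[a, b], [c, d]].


[y2, y3] = [[-2, 2], [4, 2]]
[[y2, y3], y1] = [[-4, 0], [-8, 4]]
[y5, [[y2, y3], y1]] = [[8, -8], [24, -8]]
[[y5, [[y2, y3], y1]], y4] = [[-40, 64], [112, 40]]

[[-40, 64], [112, 40]]


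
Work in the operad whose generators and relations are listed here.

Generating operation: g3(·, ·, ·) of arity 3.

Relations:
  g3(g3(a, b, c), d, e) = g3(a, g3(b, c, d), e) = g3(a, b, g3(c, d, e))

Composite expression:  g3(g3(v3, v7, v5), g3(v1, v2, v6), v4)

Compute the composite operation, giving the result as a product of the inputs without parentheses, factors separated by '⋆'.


v3 ⋆ v7 ⋆ v5 ⋆ v1 ⋆ v2 ⋆ v6 ⋆ v4

Key point: g3 is associative — brackets drop, the v-order remains.
g3(v3, v7, v5) linearizes to v3 ⋆ v7 ⋆ v5
g3(v1, v2, v6) linearizes to v1 ⋆ v2 ⋆ v6
g3(g3(v3, v7, v5), g3(v1, v2, v6), v4) linearizes to v3 ⋆ v7 ⋆ v5 ⋆ v1 ⋆ v2 ⋆ v6 ⋆ v4


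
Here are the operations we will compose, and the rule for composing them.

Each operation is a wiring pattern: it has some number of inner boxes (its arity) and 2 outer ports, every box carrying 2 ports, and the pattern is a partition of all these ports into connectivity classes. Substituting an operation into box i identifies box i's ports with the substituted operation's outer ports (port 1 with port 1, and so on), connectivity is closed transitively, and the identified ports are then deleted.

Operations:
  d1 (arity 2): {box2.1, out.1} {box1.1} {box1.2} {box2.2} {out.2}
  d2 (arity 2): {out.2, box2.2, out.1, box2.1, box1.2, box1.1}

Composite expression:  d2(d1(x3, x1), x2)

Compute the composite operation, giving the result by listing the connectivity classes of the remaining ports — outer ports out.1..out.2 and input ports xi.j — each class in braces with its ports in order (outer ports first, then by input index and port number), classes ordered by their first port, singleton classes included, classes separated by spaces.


Substituting into d2 glues patterns; closure does the rest.
stage d1: inputs (x3, x1), connectivity {out.1, x1.1} {out.2} {x1.2} {x3.1} {x3.2}, out.j its boundary
stage d2: inputs (x3, x1, x2), connectivity {out.1, out.2, x1.1, x2.1, x2.2} {x1.2} {x3.1} {x3.2}, out.j its boundary

{out.1, out.2, x1.1, x2.1, x2.2} {x1.2} {x3.1} {x3.2}


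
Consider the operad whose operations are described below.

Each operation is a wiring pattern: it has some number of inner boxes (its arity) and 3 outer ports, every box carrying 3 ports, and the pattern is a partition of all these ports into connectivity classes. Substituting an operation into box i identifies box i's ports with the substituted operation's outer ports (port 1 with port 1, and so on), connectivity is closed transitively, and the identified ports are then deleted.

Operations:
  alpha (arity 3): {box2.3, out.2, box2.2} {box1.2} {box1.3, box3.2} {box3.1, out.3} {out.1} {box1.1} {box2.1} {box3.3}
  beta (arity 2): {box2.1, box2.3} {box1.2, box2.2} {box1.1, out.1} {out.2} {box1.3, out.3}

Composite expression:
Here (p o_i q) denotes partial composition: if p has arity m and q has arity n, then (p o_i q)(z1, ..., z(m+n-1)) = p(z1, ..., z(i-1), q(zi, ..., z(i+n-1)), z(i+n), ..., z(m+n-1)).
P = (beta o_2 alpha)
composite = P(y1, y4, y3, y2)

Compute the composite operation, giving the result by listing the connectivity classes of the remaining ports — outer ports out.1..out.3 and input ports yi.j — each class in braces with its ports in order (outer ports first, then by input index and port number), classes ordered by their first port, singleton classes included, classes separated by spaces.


{out.1, y1.1} {out.2} {out.3, y1.3} {y1.2, y3.2, y3.3} {y2.1} {y2.2, y4.3} {y2.3} {y3.1} {y4.1} {y4.2}

Substituting into beta glues patterns; closure does the rest.
through alpha, on inputs (y4, y3, y2): {out.1} {out.2, y3.2, y3.3} {out.3, y2.1} {y2.2, y4.3} {y2.3} {y3.1} {y4.1} {y4.2} (out.j = stage outer ports)
through beta, on inputs (y1, y4, y3, y2): {out.1, y1.1} {out.2} {out.3, y1.3} {y1.2, y3.2, y3.3} {y2.1} {y2.2, y4.3} {y2.3} {y3.1} {y4.1} {y4.2} (out.j = stage outer ports)


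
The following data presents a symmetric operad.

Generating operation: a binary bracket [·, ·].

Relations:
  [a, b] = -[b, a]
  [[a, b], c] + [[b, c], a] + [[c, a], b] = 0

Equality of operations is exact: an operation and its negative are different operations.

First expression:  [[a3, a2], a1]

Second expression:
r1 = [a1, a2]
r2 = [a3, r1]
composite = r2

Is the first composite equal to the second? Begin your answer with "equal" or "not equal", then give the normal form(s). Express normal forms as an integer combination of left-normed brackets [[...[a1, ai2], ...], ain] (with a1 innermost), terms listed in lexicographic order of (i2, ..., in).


The first expression, normalized: [[a1, a2], a3] - [[a1, a3], a2]
The second expression, normalized: -[[a1, a2], a3]
Different reductions; not equal.

not equal; the first gives [[a1, a2], a3] - [[a1, a3], a2] and the second -[[a1, a2], a3]


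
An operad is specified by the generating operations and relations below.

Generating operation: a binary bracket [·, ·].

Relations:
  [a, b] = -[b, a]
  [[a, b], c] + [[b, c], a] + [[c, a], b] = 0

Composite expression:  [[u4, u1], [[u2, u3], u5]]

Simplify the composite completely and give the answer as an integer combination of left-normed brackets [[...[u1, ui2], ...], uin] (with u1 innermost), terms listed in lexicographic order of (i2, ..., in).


Antisymmetry and Jacobi reduce to u1-anchored left-normed brackets.
Composite bracket: [[u4, u1], [[u2, u3], u5]]
Expanding via [a, b] = ab - ba: 16 signed words (2^4 = 16).
Collect the words opening with u1:
  sign of u1u4u2u3u5 is -1, so it contributes -[[[[u1, u4], u2], u3], u5]
  sign of u1u4u3u2u5 is +1, so it contributes +[[[[u1, u4], u3], u2], u5]
  sign of u1u4u5u2u3 is +1, so it contributes +[[[[u1, u4], u5], u2], u3]
  sign of u1u4u5u3u2 is -1, so it contributes -[[[[u1, u4], u5], u3], u2]

-[[[[u1, u4], u2], u3], u5] + [[[[u1, u4], u3], u2], u5] + [[[[u1, u4], u5], u2], u3] - [[[[u1, u4], u5], u3], u2]


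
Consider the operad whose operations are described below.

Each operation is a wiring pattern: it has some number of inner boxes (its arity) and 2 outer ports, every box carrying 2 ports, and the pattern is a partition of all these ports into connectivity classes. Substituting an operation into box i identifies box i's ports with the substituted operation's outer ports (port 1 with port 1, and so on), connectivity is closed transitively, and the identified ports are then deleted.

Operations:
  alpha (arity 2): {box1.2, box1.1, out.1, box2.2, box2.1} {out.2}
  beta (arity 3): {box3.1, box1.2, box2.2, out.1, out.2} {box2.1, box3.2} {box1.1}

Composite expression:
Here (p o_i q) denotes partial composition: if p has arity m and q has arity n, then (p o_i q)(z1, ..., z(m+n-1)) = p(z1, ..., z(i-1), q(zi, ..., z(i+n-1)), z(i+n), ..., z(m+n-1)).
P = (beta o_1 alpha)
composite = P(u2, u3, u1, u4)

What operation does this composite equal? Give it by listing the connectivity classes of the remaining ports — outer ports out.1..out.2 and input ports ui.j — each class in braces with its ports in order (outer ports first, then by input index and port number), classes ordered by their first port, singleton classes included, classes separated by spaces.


{out.1, out.2, u1.2, u4.1} {u1.1, u4.2} {u2.1, u2.2, u3.1, u3.2}

After gluing at beta, chains via deleted ports link the u-ports.
alpha over (u2, u3) gives {out.1, u2.1, u2.2, u3.1, u3.2} {out.2}, out.j being that stage's outer ports
beta over (u2, u3, u1, u4) gives {out.1, out.2, u1.2, u4.1} {u1.1, u4.2} {u2.1, u2.2, u3.1, u3.2}, out.j being that stage's outer ports


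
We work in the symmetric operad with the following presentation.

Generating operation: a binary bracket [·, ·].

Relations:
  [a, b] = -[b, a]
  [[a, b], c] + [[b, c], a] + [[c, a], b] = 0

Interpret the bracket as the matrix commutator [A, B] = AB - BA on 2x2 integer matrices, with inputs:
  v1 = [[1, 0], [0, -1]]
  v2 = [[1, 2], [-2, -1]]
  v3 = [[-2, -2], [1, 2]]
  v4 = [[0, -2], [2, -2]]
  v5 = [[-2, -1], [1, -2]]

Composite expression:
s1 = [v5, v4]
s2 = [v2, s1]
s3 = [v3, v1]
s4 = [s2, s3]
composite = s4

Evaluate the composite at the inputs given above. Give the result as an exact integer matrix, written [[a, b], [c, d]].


[[24, 64], [-32, -24]]

[v5, v4] = [[0, 2], [2, 0]]
[v2, [v5, v4]] = [[8, 4], [-4, -8]]
[v3, v1] = [[0, 4], [2, 0]]
[[v2, [v5, v4]], [v3, v1]] = [[24, 64], [-32, -24]]


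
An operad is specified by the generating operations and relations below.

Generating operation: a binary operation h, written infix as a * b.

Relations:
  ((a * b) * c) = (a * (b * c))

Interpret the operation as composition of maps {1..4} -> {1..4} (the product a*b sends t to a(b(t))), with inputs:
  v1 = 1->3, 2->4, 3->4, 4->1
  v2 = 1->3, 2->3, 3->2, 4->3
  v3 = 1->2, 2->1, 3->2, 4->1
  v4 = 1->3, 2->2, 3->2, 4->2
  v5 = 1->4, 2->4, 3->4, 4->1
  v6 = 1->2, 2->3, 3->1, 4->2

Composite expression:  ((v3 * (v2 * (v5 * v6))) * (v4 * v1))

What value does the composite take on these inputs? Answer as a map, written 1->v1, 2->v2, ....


(v5 * v6) = 1->4, 2->4, 3->4, 4->4
(v2 * (v5 * v6)) = 1->3, 2->3, 3->3, 4->3
(v3 * (v2 * (v5 * v6))) = 1->2, 2->2, 3->2, 4->2
(v4 * v1) = 1->2, 2->2, 3->2, 4->3
((v3 * (v2 * (v5 * v6))) * (v4 * v1)) = 1->2, 2->2, 3->2, 4->2

1->2, 2->2, 3->2, 4->2


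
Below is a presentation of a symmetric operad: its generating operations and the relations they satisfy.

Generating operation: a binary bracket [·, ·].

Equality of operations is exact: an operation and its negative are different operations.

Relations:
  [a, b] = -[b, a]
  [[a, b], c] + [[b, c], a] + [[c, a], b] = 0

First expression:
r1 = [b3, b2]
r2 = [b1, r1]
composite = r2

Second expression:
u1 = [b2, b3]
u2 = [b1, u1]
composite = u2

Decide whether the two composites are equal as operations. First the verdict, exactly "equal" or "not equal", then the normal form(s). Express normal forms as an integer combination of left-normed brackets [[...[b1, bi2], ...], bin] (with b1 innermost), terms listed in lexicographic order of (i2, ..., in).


not equal; the first gives -[[b1, b2], b3] + [[b1, b3], b2] and the second [[b1, b2], b3] - [[b1, b3], b2]


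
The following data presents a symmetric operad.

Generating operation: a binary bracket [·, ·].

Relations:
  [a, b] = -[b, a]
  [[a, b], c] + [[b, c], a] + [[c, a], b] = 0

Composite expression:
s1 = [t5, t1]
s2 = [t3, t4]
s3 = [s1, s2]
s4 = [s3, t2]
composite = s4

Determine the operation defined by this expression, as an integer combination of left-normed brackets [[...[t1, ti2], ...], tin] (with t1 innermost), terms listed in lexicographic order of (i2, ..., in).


-[[[[t1, t5], t3], t4], t2] + [[[[t1, t5], t4], t3], t2]

Antisymmetry and Jacobi reduce to t1-anchored left-normed brackets.
Composite bracket: [[[t5, t1], [t3, t4]], t2]
Applying ab - ba throughout gives 16 signed words (2^4 = 16).
The t1-initial words carry the normal form:
  t1t5t3t4t2 (sign -1) contributes -[[[[t1, t5], t3], t4], t2]
  t1t5t4t3t2 (sign +1) contributes +[[[[t1, t5], t4], t3], t2]


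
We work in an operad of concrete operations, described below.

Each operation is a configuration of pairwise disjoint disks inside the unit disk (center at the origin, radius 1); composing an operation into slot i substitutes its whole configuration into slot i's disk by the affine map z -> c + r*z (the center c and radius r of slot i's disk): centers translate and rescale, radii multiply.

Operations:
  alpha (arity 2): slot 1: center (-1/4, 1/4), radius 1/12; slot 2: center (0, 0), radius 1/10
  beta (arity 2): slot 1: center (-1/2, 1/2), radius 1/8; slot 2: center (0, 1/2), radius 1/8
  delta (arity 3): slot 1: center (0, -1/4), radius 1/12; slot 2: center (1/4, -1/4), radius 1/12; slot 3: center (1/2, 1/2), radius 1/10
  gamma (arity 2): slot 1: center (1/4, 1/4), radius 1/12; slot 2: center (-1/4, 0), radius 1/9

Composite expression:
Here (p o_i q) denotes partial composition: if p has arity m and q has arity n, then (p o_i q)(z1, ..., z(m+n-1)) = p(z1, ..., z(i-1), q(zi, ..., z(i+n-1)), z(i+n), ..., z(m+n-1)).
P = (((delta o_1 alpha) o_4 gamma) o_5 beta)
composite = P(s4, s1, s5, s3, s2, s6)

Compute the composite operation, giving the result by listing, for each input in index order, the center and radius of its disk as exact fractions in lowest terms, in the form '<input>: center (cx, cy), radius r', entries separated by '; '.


s1: center (0, -1/4), radius 1/120; s2: center (169/360, 91/180), radius 1/720; s3: center (21/40, 21/40), radius 1/120; s4: center (-1/48, -11/48), radius 1/144; s5: center (1/4, -1/4), radius 1/12; s6: center (19/40, 91/180), radius 1/720

Affine substitution under delta: radii multiply and s-centers shift.
tracing s4 down its 2-map path: center (-1/48, -11/48), radius 1/144
tracing s1 down its 2-map path: center (0, -1/4), radius 1/120
tracing s5 down its 1-map path: center (1/4, -1/4), radius 1/12
tracing s3 down its 2-map path: center (21/40, 21/40), radius 1/120
tracing s2 down its 3-map path: center (169/360, 91/180), radius 1/720
tracing s6 down its 3-map path: center (19/40, 91/180), radius 1/720


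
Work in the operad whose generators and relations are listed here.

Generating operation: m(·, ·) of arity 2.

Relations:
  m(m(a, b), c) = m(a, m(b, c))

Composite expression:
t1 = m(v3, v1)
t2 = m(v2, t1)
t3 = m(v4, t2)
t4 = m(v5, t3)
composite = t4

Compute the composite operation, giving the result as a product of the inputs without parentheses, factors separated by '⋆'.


v5 ⋆ v4 ⋆ v2 ⋆ v3 ⋆ v1

Every regrouping of m is equal, so read the v-inputs in written order.
m(v3, v1) reduces to v3 ⋆ v1
m(v2, m(v3, v1)) reduces to v2 ⋆ v3 ⋆ v1
m(v4, m(v2, m(v3, v1))) reduces to v4 ⋆ v2 ⋆ v3 ⋆ v1
m(v5, m(v4, m(v2, m(v3, v1)))) reduces to v5 ⋆ v4 ⋆ v2 ⋆ v3 ⋆ v1


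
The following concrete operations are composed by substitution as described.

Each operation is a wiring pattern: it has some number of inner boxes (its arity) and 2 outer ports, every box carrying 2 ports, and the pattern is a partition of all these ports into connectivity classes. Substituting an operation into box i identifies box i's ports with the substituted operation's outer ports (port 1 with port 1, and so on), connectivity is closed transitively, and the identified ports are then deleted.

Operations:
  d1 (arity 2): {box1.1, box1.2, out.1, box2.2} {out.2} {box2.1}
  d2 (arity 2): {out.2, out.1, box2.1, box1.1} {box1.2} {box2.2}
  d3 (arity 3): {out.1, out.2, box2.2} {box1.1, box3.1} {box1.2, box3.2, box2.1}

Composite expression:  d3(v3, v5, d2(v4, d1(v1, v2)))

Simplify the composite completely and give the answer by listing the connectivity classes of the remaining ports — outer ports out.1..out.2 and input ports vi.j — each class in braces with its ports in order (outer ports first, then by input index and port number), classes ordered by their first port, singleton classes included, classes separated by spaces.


{out.1, out.2, v5.2} {v1.1, v1.2, v2.2, v3.1, v3.2, v4.1, v5.1} {v2.1} {v4.2}


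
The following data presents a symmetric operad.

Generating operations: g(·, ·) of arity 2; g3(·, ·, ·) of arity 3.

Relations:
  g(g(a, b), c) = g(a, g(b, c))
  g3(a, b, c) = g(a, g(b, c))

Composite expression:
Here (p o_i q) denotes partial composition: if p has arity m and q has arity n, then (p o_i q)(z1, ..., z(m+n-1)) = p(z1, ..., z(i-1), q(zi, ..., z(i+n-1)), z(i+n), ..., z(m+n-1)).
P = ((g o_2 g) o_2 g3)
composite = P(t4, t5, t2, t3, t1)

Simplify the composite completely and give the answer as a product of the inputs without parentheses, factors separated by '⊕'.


Associativity of g dissolves the nesting; only the t-input order survives.
g3(t5, t2, t3) linearizes to t5 ⊕ t2 ⊕ t3
g(g3(t5, t2, t3), t1) linearizes to t5 ⊕ t2 ⊕ t3 ⊕ t1
g(t4, g(g3(t5, t2, t3), t1)) linearizes to t4 ⊕ t5 ⊕ t2 ⊕ t3 ⊕ t1

t4 ⊕ t5 ⊕ t2 ⊕ t3 ⊕ t1


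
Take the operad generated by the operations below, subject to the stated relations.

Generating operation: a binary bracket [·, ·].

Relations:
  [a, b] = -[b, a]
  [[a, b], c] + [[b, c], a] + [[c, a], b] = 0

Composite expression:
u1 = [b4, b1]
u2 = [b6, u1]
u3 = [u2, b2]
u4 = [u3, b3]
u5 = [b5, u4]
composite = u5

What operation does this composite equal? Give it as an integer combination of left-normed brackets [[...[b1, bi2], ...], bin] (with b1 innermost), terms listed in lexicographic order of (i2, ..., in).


-[[[[[b1, b4], b6], b2], b3], b5]


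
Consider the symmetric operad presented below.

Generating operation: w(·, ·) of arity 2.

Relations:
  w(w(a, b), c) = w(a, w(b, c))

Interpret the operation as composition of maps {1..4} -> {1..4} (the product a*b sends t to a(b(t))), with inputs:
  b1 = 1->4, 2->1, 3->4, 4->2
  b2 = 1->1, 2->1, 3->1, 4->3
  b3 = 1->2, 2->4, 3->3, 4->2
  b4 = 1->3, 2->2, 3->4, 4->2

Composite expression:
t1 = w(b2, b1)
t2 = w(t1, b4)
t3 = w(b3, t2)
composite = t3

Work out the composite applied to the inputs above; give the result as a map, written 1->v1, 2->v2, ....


w(b2, b1) = 1->3, 2->1, 3->3, 4->1
w(w(b2, b1), b4) = 1->3, 2->1, 3->1, 4->1
w(b3, w(w(b2, b1), b4)) = 1->3, 2->2, 3->2, 4->2

1->3, 2->2, 3->2, 4->2


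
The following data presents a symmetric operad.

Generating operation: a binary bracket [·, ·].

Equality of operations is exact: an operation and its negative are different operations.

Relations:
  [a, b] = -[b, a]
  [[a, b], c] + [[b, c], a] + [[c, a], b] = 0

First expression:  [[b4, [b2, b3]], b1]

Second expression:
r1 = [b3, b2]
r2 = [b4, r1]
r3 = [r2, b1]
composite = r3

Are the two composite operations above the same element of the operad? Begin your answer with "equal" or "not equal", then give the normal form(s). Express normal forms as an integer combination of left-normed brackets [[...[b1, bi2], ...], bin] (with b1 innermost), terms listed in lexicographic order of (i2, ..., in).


not equal — first [[[b1, b2], b3], b4] - [[[b1, b3], b2], b4] - [[[b1, b4], b2], b3] + [[[b1, b4], b3], b2], second -[[[b1, b2], b3], b4] + [[[b1, b3], b2], b4] + [[[b1, b4], b2], b3] - [[[b1, b4], b3], b2]

The first expression reduces to [[[b1, b2], b3], b4] - [[[b1, b3], b2], b4] - [[[b1, b4], b2], b3] + [[[b1, b4], b3], b2]
The second expression reduces to -[[[b1, b2], b3], b4] + [[[b1, b3], b2], b4] + [[[b1, b4], b2], b3] - [[[b1, b4], b3], b2]
Distinct normal forms: not equal.


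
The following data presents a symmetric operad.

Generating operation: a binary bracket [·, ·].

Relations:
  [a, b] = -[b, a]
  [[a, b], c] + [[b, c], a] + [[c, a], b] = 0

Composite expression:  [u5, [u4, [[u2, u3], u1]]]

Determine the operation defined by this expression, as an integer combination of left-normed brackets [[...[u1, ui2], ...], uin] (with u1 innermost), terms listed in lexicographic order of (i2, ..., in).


A multilinear Lie element is pinned by u1-initial words (u1 innermost).
Composite bracket: [u5, [u4, [[u2, u3], u1]]]
Each bracket splits as ab - ba, giving 16 signed words (2^4 = 16).
Only words starting with u1 matter:
  word u1u2u3u4u5 has sign -1, contributing -[[[[u1, u2], u3], u4], u5]
  word u1u3u2u4u5 has sign +1, contributing +[[[[u1, u3], u2], u4], u5]

-[[[[u1, u2], u3], u4], u5] + [[[[u1, u3], u2], u4], u5]


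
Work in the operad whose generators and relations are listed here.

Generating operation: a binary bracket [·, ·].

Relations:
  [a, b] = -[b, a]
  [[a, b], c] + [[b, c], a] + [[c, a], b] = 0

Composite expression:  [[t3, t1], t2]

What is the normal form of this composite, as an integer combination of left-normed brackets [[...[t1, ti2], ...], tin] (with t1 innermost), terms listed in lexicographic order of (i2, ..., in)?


In the tensor algebra, words opening t1 carry the t1-anchored form.
Composite bracket: [[t3, t1], t2]
Expanding via [a, b] = ab - ba: 4 signed words (2^2 = 4).
Collect the words opening with t1:
  sign of t1t3t2 is -1, so it contributes -[[t1, t3], t2]

-[[t1, t3], t2]


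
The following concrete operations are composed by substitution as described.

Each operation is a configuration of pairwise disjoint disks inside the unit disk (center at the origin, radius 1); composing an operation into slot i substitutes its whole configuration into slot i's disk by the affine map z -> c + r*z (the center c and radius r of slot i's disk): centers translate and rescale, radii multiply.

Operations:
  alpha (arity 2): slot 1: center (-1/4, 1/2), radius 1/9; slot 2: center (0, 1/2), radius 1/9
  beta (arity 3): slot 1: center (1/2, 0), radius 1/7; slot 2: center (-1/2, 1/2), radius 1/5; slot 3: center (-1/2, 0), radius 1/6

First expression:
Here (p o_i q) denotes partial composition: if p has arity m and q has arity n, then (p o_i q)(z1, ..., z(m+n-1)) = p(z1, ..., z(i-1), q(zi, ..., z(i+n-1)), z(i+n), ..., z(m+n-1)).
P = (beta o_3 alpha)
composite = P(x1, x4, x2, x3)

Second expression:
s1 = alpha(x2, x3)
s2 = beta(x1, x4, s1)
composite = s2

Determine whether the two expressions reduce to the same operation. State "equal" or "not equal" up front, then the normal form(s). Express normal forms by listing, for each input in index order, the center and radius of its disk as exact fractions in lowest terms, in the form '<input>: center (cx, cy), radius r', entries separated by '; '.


equal; the common form is x1: center (1/2, 0), radius 1/7; x2: center (-13/24, 1/12), radius 1/54; x3: center (-1/2, 1/12), radius 1/54; x4: center (-1/2, 1/2), radius 1/5


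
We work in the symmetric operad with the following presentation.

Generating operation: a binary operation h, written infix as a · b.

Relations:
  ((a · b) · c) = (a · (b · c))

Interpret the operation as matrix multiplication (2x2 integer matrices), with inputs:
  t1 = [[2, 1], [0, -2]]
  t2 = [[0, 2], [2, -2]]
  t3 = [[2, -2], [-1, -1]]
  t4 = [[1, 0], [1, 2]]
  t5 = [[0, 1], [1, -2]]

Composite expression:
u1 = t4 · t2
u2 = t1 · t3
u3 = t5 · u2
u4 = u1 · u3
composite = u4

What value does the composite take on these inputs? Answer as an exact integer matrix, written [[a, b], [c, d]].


(t4 · t2) = [[0, 2], [4, -2]]
(t1 · t3) = [[3, -5], [2, 2]]
(t5 · (t1 · t3)) = [[2, 2], [-1, -9]]
((t4 · t2) · (t5 · (t1 · t3))) = [[-2, -18], [10, 26]]

[[-2, -18], [10, 26]]


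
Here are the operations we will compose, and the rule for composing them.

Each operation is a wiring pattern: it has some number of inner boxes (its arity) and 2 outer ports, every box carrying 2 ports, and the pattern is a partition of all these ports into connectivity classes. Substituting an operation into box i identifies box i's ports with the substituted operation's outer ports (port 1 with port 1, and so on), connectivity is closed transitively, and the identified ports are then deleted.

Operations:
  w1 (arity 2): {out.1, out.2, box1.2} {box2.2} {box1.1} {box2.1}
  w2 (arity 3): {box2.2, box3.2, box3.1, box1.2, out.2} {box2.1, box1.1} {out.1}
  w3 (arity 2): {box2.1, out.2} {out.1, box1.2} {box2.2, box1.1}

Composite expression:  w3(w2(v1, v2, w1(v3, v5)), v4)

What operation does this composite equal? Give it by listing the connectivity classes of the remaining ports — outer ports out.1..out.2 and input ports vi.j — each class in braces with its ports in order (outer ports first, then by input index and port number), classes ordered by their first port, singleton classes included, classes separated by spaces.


{out.1, v1.2, v2.2, v3.2} {out.2, v4.1} {v1.1, v2.1} {v3.1} {v4.2} {v5.1} {v5.2}

After gluing at w3, chains via deleted ports link the v-ports.
the subtree at w1 composes to {out.1, out.2, v3.2} {v3.1} {v5.1} {v5.2} on (v3, v5); out.j = own outer ports
the subtree at w2 composes to {out.1} {out.2, v1.2, v2.2, v3.2} {v1.1, v2.1} {v3.1} {v5.1} {v5.2} on (v1, v2, v3, v5); out.j = own outer ports
the subtree at w3 composes to {out.1, v1.2, v2.2, v3.2} {out.2, v4.1} {v1.1, v2.1} {v3.1} {v4.2} {v5.1} {v5.2} on (v1, v2, v3, v5, v4); out.j = own outer ports


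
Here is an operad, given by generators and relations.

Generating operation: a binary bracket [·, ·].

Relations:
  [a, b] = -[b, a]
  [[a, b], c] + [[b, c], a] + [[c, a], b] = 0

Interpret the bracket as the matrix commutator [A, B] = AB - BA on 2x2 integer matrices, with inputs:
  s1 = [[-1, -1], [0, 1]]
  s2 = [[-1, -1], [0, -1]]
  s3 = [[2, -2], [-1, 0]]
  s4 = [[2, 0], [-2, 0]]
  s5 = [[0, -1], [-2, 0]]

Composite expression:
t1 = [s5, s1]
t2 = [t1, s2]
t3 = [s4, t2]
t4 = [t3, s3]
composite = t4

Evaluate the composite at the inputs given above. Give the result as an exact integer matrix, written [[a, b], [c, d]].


[s5, s1] = [[-2, -2], [4, 2]]
[[s5, s1], s2] = [[4, 4], [0, -4]]
[s4, [[s5, s1], s2]] = [[8, 8], [-16, -8]]
[[s4, [[s5, s1], s2]], s3] = [[-40, -48], [-16, 40]]

[[-40, -48], [-16, 40]]


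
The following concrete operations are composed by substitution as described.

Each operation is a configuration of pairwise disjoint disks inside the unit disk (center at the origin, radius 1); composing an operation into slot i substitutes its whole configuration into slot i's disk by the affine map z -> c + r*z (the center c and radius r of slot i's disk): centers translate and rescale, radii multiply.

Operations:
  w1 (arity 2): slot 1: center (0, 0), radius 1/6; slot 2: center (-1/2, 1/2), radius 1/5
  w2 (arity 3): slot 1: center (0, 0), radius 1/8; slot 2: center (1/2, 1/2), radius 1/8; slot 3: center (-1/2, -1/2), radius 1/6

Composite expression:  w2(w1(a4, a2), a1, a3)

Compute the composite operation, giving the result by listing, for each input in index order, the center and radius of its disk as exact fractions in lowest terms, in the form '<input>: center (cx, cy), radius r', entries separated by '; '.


Affine substitution under w2: radii multiply and a-centers shift.
input a4: composing its 2 substitution steps yields center (0, 0), radius 1/48
input a2: composing its 2 substitution steps yields center (-1/16, 1/16), radius 1/40
input a1: composing its 1 substitution step yields center (1/2, 1/2), radius 1/8
input a3: composing its 1 substitution step yields center (-1/2, -1/2), radius 1/6

a1: center (1/2, 1/2), radius 1/8; a2: center (-1/16, 1/16), radius 1/40; a3: center (-1/2, -1/2), radius 1/6; a4: center (0, 0), radius 1/48
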